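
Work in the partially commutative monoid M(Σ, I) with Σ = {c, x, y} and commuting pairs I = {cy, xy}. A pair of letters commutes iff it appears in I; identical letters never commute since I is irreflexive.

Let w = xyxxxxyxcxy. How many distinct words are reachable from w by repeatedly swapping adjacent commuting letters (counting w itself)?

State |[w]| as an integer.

drop 0:x onto floor
drop 1:y onto floor
drop 2:x onto {0:x}
drop 3:x onto {2:x}
drop 4:x onto {3:x}
drop 5:x onto {4:x}
drop 6:y onto {1:y}
drop 7:x onto {5:x}
drop 8:c onto {7:x}
drop 9:x onto {8:c}
drop 10:y onto {6:y}
ground layer = {0:x, 1:y}
drop-orders for the pieces not yet dropped (sum over which currently-grounded one goes next):
  1 to go: {9} 1  {10} 1
  2 to go: {6,10} 1  {8,9} 1  {9,10} 2
  3 to go: {1,6,10} 1  {6,9,10} 3  {7,8,9} 1  {8,9,10} 3
  4 to go: {1,6,9,10} 4  {5,7,8,9} 1  {6,8,9,10} 6  {7,8,9,10} 4
  5 to go: {1,6,8,9,10} 10  {4,5,7,8,9} 1  {5,7,8,9,10} 5  {6,7,8,9,10} 10
  6 to go: {1,6,7,8,9,10} 20  {3,4,5,7,8,9} 1  {4,5,7,8,9,10} 6  {5,6,7,8,9,10} 15
  7 to go: {1,5,6,7,8,9,10} 35  {2,3,4,5,7,8,9} 1  {3,4,5,7,8,9,10} 7  {4,5,6,7,8,9,10} 21
  8 to go: {0,2,3,4,5,7,8,9} 1  {1,4,5,6,7,8,9,10} 56  {2,3,4,5,7,8,9,10} 8  {3,4,5,6,7,8,9,10} 28
  9 to go: {0,2,3,4,5,7,8,9,10} 9  {1,3,4,5,6,7,8,9,10} 84  {2,3,4,5,6,7,8,9,10} 36
  if 0:x drops first: 120 orders
  if 1:y drops first: 45 orders
heap linearizations: 165

165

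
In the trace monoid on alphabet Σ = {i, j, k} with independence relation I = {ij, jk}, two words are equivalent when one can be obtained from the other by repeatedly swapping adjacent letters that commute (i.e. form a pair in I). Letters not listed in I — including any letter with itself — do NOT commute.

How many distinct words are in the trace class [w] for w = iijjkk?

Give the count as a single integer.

15

piece 0:i — minimal
piece 1:i rests on {0:i}
piece 2:j — minimal
piece 3:j rests on {2:j}
piece 4:k rests on {1:i}
piece 5:k rests on {4:k}
minimal pieces: {0:i, 2:j}
ways to finish when only these pieces remain (= sum over removing one remaining piece with nothing left below it):
  1 left: {3}→1  {5}→1
  2 left: {2,3}→1  {3,5}→2  {4,5}→1
  3 left: {1,4,5}→1  {2,3,5}→3  {3,4,5}→3
  4 left: {0,1,4,5}→1  {1,3,4,5}→4  {2,3,4,5}→6
  placing 0:i first → 10 extensions
  placing 2:j first → 5 extensions
total linear extensions = 15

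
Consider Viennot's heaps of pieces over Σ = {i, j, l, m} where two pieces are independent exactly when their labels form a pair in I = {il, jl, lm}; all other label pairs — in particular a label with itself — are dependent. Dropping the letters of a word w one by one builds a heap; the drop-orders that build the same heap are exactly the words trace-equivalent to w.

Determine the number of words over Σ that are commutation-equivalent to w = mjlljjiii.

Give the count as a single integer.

drop 0:m onto floor
drop 1:j onto {0:m}
drop 2:l onto floor
drop 3:l onto {2:l}
drop 4:j onto {1:j}
drop 5:j onto {4:j}
drop 6:i onto {5:j}
drop 7:i onto {6:i}
drop 8:i onto {7:i}
ground layer = {0:m, 2:l}
drop-orders for the pieces not yet dropped (sum over which currently-grounded one goes next):
  1 to go: {3} 1  {8} 1
  2 to go: {2,3} 1  {3,8} 2  {7,8} 1
  3 to go: {2,3,8} 3  {3,7,8} 3  {6,7,8} 1
  4 to go: {2,3,7,8} 6  {3,6,7,8} 4  {5,6,7,8} 1
  5 to go: {2,3,6,7,8} 10  {3,5,6,7,8} 5  {4,5,6,7,8} 1
  6 to go: {1,4,5,6,7,8} 1  {2,3,5,6,7,8} 15  {3,4,5,6,7,8} 6
  7 to go: {0,1,4,5,6,7,8} 1  {1,3,4,5,6,7,8} 7  {2,3,4,5,6,7,8} 21
  if 0:m drops first: 28 orders
  if 2:l drops first: 8 orders
heap linearizations: 36

36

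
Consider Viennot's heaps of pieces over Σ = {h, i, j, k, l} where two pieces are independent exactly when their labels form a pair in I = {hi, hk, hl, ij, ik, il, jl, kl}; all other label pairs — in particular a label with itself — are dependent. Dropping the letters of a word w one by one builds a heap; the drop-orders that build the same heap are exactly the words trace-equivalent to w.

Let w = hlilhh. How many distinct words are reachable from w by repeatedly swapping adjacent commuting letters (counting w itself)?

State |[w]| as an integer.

60

piece 0:h — minimal
piece 1:l — minimal
piece 2:i — minimal
piece 3:l rests on {1:l}
piece 4:h rests on {0:h}
piece 5:h rests on {4:h}
minimal pieces: {0:h, 1:l, 2:i}
ways to finish when only these pieces remain (= sum over removing one remaining piece with nothing left below it):
  1 left: {2}→1  {3}→1  {5}→1
  2 left: {1,3}→1  {2,3}→2  {2,5}→2  {3,5}→2  {4,5}→1
  3 left: {0,4,5}→1  {1,2,3}→3  {1,3,5}→3  {2,3,5}→6  {2,4,5}→3  {3,4,5}→3
  4 left: {0,2,4,5}→4  {0,3,4,5}→4  {1,2,3,5}→12  {1,3,4,5}→6  {2,3,4,5}→12
  placing 0:h first → 30 extensions
  placing 1:l first → 20 extensions
  placing 2:i first → 10 extensions
total linear extensions = 60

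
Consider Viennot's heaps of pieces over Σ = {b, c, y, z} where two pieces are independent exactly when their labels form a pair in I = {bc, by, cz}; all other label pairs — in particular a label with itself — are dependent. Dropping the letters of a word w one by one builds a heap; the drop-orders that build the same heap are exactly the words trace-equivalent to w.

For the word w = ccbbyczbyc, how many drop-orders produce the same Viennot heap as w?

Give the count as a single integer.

piece 0:c — minimal
piece 1:c rests on {0:c}
piece 2:b — minimal
piece 3:b rests on {2:b}
piece 4:y rests on {1:c}
piece 5:c rests on {4:y}
piece 6:z rests on {3:b, 4:y}
piece 7:b rests on {6:z}
piece 8:y rests on {5:c, 6:z}
piece 9:c rests on {8:y}
minimal pieces: {0:c, 2:b}
ways to finish when only these pieces remain (= sum over removing one remaining piece with nothing left below it):
  1 left: {7}→1  {9}→1
  2 left: {7,9}→2  {8,9}→1
  3 left: {5,8,9}→1  {7,8,9}→3
  4 left: {5,7,8,9}→4  {6,7,8,9}→3
  5 left: {3,6,7,8,9}→3  {5,6,7,8,9}→7
  6 left: {2,3,6,7,8,9}→3  {3,5,6,7,8,9}→10  {4,5,6,7,8,9}→7
  7 left: {1,4,5,6,7,8,9}→7  {2,3,5,6,7,8,9}→13  {3,4,5,6,7,8,9}→17
  8 left: {0,1,4,5,6,7,8,9}→7  {1,3,4,5,6,7,8,9}→24  {2,3,4,5,6,7,8,9}→30
  placing 0:c first → 54 extensions
  placing 2:b first → 31 extensions
total linear extensions = 85

85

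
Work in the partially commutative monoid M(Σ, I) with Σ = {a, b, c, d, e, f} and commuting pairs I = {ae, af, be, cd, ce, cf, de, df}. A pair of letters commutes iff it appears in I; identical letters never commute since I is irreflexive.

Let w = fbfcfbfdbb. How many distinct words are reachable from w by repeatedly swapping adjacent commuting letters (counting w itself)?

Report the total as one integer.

6

0(f) covers ∅
1(b) covers 0:f
2(f) covers 1:b
3(c) covers 1:b
4(f) covers 2:f
5(b) covers 3:c, 4:f
6(f) covers 5:b
7(d) covers 5:b
8(b) covers 6:f, 7:d
9(b) covers 8:b
floor of heap: 0:f
completions by unplaced set U, small U first (add the entries for U minus each lowest piece of U):
  |U|=1: {9}:1
  |U|=2: {8,9}:1
  |U|=3: {6,8,9}:1  {7,8,9}:1
  |U|=4: {6,7,8,9}:2
  |U|=5: {5,6,7,8,9}:2
  |U|=6: {3,5,6,7,8,9}:2  {4,5,6,7,8,9}:2
  |U|=7: {2,4,5,6,7,8,9}:2  {3,4,5,6,7,8,9}:4
  |U|=8: {2,3,4,5,6,7,8,9}:6
  start at 0(f): 6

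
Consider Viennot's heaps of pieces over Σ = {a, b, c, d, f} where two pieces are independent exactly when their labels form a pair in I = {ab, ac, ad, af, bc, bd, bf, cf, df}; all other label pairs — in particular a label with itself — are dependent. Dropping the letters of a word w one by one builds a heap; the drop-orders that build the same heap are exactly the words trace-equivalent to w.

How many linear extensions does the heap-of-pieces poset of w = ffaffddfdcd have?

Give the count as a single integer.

2772

piece 0:f — minimal
piece 1:f rests on {0:f}
piece 2:a — minimal
piece 3:f rests on {1:f}
piece 4:f rests on {3:f}
piece 5:d — minimal
piece 6:d rests on {5:d}
piece 7:f rests on {4:f}
piece 8:d rests on {6:d}
piece 9:c rests on {8:d}
piece 10:d rests on {9:c}
minimal pieces: {0:f, 2:a, 5:d}
ways to finish when only these pieces remain (= sum over removing one remaining piece with nothing left below it):
  1 left: {2}→1  {7}→1  {10}→1
  2 left: {2,7}→2  {2,10}→2  {4,7}→1  {7,10}→2  {9,10}→1
  3 left: {2,4,7}→3  {2,7,10}→6  {2,9,10}→3  {3,4,7}→1  {4,7,10}→3  {7,9,10}→3  {8,9,10}→1
  4 left: {1,3,4,7}→1  {2,3,4,7}→4  {2,4,7,10}→12  {2,7,9,10}→12  {2,8,9,10}→4  {3,4,7,10}→4  {4,7,9,10}→6  {6,8,9,10}→1  {7,8,9,10}→4
  5 left: {0,1,3,4,7}→1  {1,2,3,4,7}→5  {1,3,4,7,10}→5  {2,3,4,7,10}→20  {2,4,7,9,10}→30  {2,6,8,9,10}→5  {2,7,8,9,10}→20  {3,4,7,9,10}→10  {4,7,8,9,10}→10  {5,6,8,9,10}→1  {6,7,8,9,10}→5
  6 left: {0,1,2,3,4,7}→6  {0,1,3,4,7,10}→6  {1,2,3,4,7,10}→30  {1,3,4,7,9,10}→15  {2,3,4,7,9,10}→60  {2,4,7,8,9,10}→60  {2,5,6,8,9,10}→6  {2,6,7,8,9,10}→30  {3,4,7,8,9,10}→20  {4,6,7,8,9,10}→15  {5,6,7,8,9,10}→6
  7 left: {0,1,2,3,4,7,10}→42  {0,1,3,4,7,9,10}→21  {1,2,3,4,7,9,10}→105  {1,3,4,7,8,9,10}→35  {2,3,4,7,8,9,10}→140  {2,4,6,7,8,9,10}→105  {2,5,6,7,8,9,10}→42  {3,4,6,7,8,9,10}→35  {4,5,6,7,8,9,10}→21
  8 left: {0,1,2,3,4,7,9,10}→168  {0,1,3,4,7,8,9,10}→56  {1,2,3,4,7,8,9,10}→280  {1,3,4,6,7,8,9,10}→70  {2,3,4,6,7,8,9,10}→280  {2,4,5,6,7,8,9,10}→168  {3,4,5,6,7,8,9,10}→56
  9 left: {0,1,2,3,4,7,8,9,10}→504  {0,1,3,4,6,7,8,9,10}→126  {1,2,3,4,6,7,8,9,10}→630  {1,3,4,5,6,7,8,9,10}→126  {2,3,4,5,6,7,8,9,10}→504
  placing 0:f first → 1260 extensions
  placing 2:a first → 252 extensions
  placing 5:d first → 1260 extensions
total linear extensions = 2772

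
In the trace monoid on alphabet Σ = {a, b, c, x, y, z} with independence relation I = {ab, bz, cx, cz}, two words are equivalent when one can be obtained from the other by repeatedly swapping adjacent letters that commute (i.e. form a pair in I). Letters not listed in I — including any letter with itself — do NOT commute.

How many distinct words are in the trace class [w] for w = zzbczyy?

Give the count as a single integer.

10

#0=z has no predecessor
#1=z depends on [0:z]
#2=b has no predecessor
#3=c depends on [2:b]
#4=z depends on [1:z]
#5=y depends on [3:c, 4:z]
#6=y depends on [5:y]
sources: [0:z, 2:b]
N(rest) = Σ N(rest − s) over sources s of rest; N(one piece) = 1:
  size 1 → [6]=1
  size 2 → [5,6]=1
  size 3 → [3,5,6]=1  [4,5,6]=1
  size 4 → [1,4,5,6]=1  [2,3,5,6]=1  [3,4,5,6]=2
  size 5 → [0,1,4,5,6]=1  [1,3,4,5,6]=3  [2,3,4,5,6]=3
  first=0(z) contributes 6
  first=2(b) contributes 4
|[w]| = 10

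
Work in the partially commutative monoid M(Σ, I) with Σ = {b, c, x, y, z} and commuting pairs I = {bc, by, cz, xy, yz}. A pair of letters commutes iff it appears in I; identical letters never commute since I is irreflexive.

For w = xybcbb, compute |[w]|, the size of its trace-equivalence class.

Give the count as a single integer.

14

drop 0:x onto floor
drop 1:y onto floor
drop 2:b onto {0:x}
drop 3:c onto {0:x, 1:y}
drop 4:b onto {2:b}
drop 5:b onto {4:b}
ground layer = {0:x, 1:y}
drop-orders for the pieces not yet dropped (sum over which currently-grounded one goes next):
  1 to go: {3} 1  {5} 1
  2 to go: {1,3} 1  {3,5} 2  {4,5} 1
  3 to go: {1,3,5} 3  {2,4,5} 1  {3,4,5} 3
  4 to go: {1,3,4,5} 6  {2,3,4,5} 4
  if 0:x drops first: 10 orders
  if 1:y drops first: 4 orders
heap linearizations: 14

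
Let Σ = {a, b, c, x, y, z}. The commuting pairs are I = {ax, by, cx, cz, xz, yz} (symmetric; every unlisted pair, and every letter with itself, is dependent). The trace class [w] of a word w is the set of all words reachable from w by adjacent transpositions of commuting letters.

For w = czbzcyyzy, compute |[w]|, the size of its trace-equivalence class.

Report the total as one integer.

30

piece 0:c — minimal
piece 1:z — minimal
piece 2:b rests on {0:c, 1:z}
piece 3:z rests on {2:b}
piece 4:c rests on {2:b}
piece 5:y rests on {4:c}
piece 6:y rests on {5:y}
piece 7:z rests on {3:z}
piece 8:y rests on {6:y}
minimal pieces: {0:c, 1:z}
ways to finish when only these pieces remain (= sum over removing one remaining piece with nothing left below it):
  1 left: {7}→1  {8}→1
  2 left: {3,7}→1  {6,8}→1  {7,8}→2
  3 left: {3,7,8}→3  {5,6,8}→1  {6,7,8}→3
  4 left: {3,6,7,8}→6  {4,5,6,8}→1  {5,6,7,8}→4
  5 left: {3,5,6,7,8}→10  {4,5,6,7,8}→5
  6 left: {3,4,5,6,7,8}→15
  7 left: {2,3,4,5,6,7,8}→15
  placing 0:c first → 15 extensions
  placing 1:z first → 15 extensions
total linear extensions = 30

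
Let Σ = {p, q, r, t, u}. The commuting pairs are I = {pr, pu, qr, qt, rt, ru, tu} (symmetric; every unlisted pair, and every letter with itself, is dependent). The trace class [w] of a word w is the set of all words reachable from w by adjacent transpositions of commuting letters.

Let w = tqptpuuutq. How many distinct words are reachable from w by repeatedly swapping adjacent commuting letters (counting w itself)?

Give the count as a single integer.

0(t) covers ∅
1(q) covers ∅
2(p) covers 0:t, 1:q
3(t) covers 2:p
4(p) covers 3:t
5(u) covers 1:q
6(u) covers 5:u
7(u) covers 6:u
8(t) covers 4:p
9(q) covers 4:p, 7:u
floor of heap: 0:t, 1:q
completions by unplaced set U, small U first (add the entries for U minus each lowest piece of U):
  |U|=1: {8}:1  {9}:1
  |U|=2: {7,9}:1  {8,9}:2
  |U|=3: {4,8,9}:2  {6,7,9}:1  {7,8,9}:3
  |U|=4: {3,4,8,9}:2  {4,7,8,9}:5  {5,6,7,9}:1  {6,7,8,9}:4
  |U|=5: {2,3,4,8,9}:2  {3,4,7,8,9}:7  {4,6,7,8,9}:9  {5,6,7,8,9}:5
  |U|=6: {0,2,3,4,8,9}:2  {2,3,4,7,8,9}:9  {3,4,6,7,8,9}:16  {4,5,6,7,8,9}:14
  |U|=7: {0,2,3,4,7,8,9}:11  {2,3,4,6,7,8,9}:25  {3,4,5,6,7,8,9}:30
  |U|=8: {0,2,3,4,6,7,8,9}:36  {2,3,4,5,6,7,8,9}:55
  start at 0(t): 55
  start at 1(q): 91
sum over floor = 146

146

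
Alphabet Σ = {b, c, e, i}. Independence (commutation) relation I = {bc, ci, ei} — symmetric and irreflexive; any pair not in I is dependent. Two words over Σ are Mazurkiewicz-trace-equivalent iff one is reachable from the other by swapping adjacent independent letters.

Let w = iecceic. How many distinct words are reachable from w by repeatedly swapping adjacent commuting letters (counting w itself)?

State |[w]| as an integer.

drop 0:i onto floor
drop 1:e onto floor
drop 2:c onto {1:e}
drop 3:c onto {2:c}
drop 4:e onto {3:c}
drop 5:i onto {0:i}
drop 6:c onto {4:e}
ground layer = {0:i, 1:e}
drop-orders for the pieces not yet dropped (sum over which currently-grounded one goes next):
  1 to go: {5} 1  {6} 1
  2 to go: {0,5} 1  {4,6} 1  {5,6} 2
  3 to go: {0,5,6} 3  {3,4,6} 1  {4,5,6} 3
  4 to go: {0,4,5,6} 6  {2,3,4,6} 1  {3,4,5,6} 4
  5 to go: {0,3,4,5,6} 10  {1,2,3,4,6} 1  {2,3,4,5,6} 5
  if 0:i drops first: 6 orders
  if 1:e drops first: 15 orders
heap linearizations: 21

21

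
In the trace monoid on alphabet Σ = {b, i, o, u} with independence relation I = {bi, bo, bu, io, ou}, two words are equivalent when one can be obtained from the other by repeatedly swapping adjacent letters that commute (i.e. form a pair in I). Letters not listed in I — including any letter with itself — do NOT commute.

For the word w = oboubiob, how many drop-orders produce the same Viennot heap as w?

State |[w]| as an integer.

560

0(o) covers ∅
1(b) covers ∅
2(o) covers 0:o
3(u) covers ∅
4(b) covers 1:b
5(i) covers 3:u
6(o) covers 2:o
7(b) covers 4:b
floor of heap: 0:o, 1:b, 3:u
completions by unplaced set U, small U first (add the entries for U minus each lowest piece of U):
  |U|=1: {5}:1  {6}:1  {7}:1
  |U|=2: {2,6}:1  {3,5}:1  {4,7}:1  {5,6}:2  {5,7}:2  {6,7}:2
  |U|=3: {0,2,6}:1  {1,4,7}:1  {2,5,6}:3  {2,6,7}:3  {3,5,6}:3  {3,5,7}:3  {4,5,7}:3  {4,6,7}:3  {5,6,7}:6
  |U|=4: {0,2,5,6}:4  {0,2,6,7}:4  {1,4,5,7}:4  {1,4,6,7}:4  {2,3,5,6}:6  {2,4,6,7}:6  {2,5,6,7}:12  {3,4,5,7}:6  {3,5,6,7}:12  {4,5,6,7}:12
  |U|=5: {0,2,3,5,6}:10  {0,2,4,6,7}:10  {0,2,5,6,7}:20  {1,2,4,6,7}:10  {1,3,4,5,7}:10  {1,4,5,6,7}:20  {2,3,5,6,7}:30  {2,4,5,6,7}:30  {3,4,5,6,7}:30
  |U|=6: {0,1,2,4,6,7}:20  {0,2,3,5,6,7}:60  {0,2,4,5,6,7}:60  {1,2,4,5,6,7}:60  {1,3,4,5,6,7}:60  {2,3,4,5,6,7}:90
  start at 0(o): 210
  start at 1(b): 210
  start at 3(u): 140
sum over floor = 560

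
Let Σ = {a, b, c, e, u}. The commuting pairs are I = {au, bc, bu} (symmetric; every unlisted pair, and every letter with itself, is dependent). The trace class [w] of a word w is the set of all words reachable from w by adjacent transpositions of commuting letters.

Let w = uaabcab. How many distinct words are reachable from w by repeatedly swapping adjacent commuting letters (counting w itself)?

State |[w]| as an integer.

#0=u has no predecessor
#1=a has no predecessor
#2=a depends on [1:a]
#3=b depends on [2:a]
#4=c depends on [0:u, 2:a]
#5=a depends on [3:b, 4:c]
#6=b depends on [5:a]
sources: [0:u, 1:a]
N(rest) = Σ N(rest − s) over sources s of rest; N(one piece) = 1:
  size 1 → [6]=1
  size 2 → [5,6]=1
  size 3 → [3,5,6]=1  [4,5,6]=1
  size 4 → [0,4,5,6]=1  [3,4,5,6]=2
  size 5 → [0,3,4,5,6]=3  [2,3,4,5,6]=2
  first=0(u) contributes 2
  first=1(a) contributes 5
|[w]| = 7

7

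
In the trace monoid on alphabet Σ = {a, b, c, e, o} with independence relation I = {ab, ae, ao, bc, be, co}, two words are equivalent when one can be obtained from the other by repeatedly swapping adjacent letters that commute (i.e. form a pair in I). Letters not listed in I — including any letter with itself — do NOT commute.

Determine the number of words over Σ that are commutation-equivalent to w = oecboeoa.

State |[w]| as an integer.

19

drop 0:o onto floor
drop 1:e onto {0:o}
drop 2:c onto {1:e}
drop 3:b onto {0:o}
drop 4:o onto {1:e, 3:b}
drop 5:e onto {2:c, 4:o}
drop 6:o onto {5:e}
drop 7:a onto {2:c}
ground layer = {0:o}
drop-orders for the pieces not yet dropped (sum over which currently-grounded one goes next):
  1 to go: {6} 1  {7} 1
  2 to go: {5,6} 1  {6,7} 2
  3 to go: {4,5,6} 1  {5,6,7} 3
  4 to go: {2,5,6,7} 3  {3,4,5,6} 1  {4,5,6,7} 4
  5 to go: {2,4,5,6,7} 7  {3,4,5,6,7} 5
  6 to go: {1,2,4,5,6,7} 7  {2,3,4,5,6,7} 12
  if 0:o drops first: 19 orders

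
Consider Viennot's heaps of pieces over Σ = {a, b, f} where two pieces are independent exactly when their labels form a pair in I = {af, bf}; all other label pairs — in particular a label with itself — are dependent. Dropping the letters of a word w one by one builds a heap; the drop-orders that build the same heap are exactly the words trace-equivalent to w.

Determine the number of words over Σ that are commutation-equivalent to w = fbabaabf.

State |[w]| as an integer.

drop 0:f onto floor
drop 1:b onto floor
drop 2:a onto {1:b}
drop 3:b onto {2:a}
drop 4:a onto {3:b}
drop 5:a onto {4:a}
drop 6:b onto {5:a}
drop 7:f onto {0:f}
ground layer = {0:f, 1:b}
drop-orders for the pieces not yet dropped (sum over which currently-grounded one goes next):
  1 to go: {6} 1  {7} 1
  2 to go: {0,7} 1  {5,6} 1  {6,7} 2
  3 to go: {0,6,7} 3  {4,5,6} 1  {5,6,7} 3
  4 to go: {0,5,6,7} 6  {3,4,5,6} 1  {4,5,6,7} 4
  5 to go: {0,4,5,6,7} 10  {2,3,4,5,6} 1  {3,4,5,6,7} 5
  6 to go: {0,3,4,5,6,7} 15  {1,2,3,4,5,6} 1  {2,3,4,5,6,7} 6
  if 0:f drops first: 7 orders
  if 1:b drops first: 21 orders
heap linearizations: 28

28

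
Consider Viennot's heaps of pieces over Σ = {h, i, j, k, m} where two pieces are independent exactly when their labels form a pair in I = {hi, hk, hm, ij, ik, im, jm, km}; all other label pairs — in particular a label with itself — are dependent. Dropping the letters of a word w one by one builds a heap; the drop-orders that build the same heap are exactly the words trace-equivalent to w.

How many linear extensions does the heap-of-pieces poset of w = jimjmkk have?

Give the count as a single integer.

#0=j has no predecessor
#1=i has no predecessor
#2=m has no predecessor
#3=j depends on [0:j]
#4=m depends on [2:m]
#5=k depends on [3:j]
#6=k depends on [5:k]
sources: [0:j, 1:i, 2:m]
N(rest) = Σ N(rest − s) over sources s of rest; N(one piece) = 1:
  size 1 → [1]=1  [4]=1  [6]=1
  size 2 → [1,4]=2  [1,6]=2  [2,4]=1  [4,6]=2  [5,6]=1
  size 3 → [1,2,4]=3  [1,4,6]=6  [1,5,6]=3  [2,4,6]=3  [3,5,6]=1  [4,5,6]=3
  size 4 → [0,3,5,6]=1  [1,2,4,6]=12  [1,3,5,6]=4  [1,4,5,6]=12  [2,4,5,6]=6  [3,4,5,6]=4
  size 5 → [0,1,3,5,6]=5  [0,3,4,5,6]=5  [1,2,4,5,6]=30  [1,3,4,5,6]=20  [2,3,4,5,6]=10
  first=0(j) contributes 60
  first=1(i) contributes 15
  first=2(m) contributes 30
|[w]| = 105

105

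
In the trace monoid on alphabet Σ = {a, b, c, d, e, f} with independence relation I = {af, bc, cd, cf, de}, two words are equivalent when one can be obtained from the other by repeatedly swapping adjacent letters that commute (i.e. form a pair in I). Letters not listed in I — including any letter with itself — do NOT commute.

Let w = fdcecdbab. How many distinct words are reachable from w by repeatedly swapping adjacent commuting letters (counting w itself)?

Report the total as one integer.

0(f) covers ∅
1(d) covers 0:f
2(c) covers ∅
3(e) covers 0:f, 2:c
4(c) covers 3:e
5(d) covers 1:d
6(b) covers 3:e, 5:d
7(a) covers 4:c, 6:b
8(b) covers 7:a
floor of heap: 0:f, 2:c
completions by unplaced set U, small U first (add the entries for U minus each lowest piece of U):
  |U|=1: {8}:1
  |U|=2: {7,8}:1
  |U|=3: {4,7,8}:1  {6,7,8}:1
  |U|=4: {4,6,7,8}:2  {5,6,7,8}:1
  |U|=5: {1,5,6,7,8}:1  {3,4,6,7,8}:2  {4,5,6,7,8}:3
  |U|=6: {1,4,5,6,7,8}:4  {2,3,4,6,7,8}:2  {3,4,5,6,7,8}:5
  |U|=7: {1,3,4,5,6,7,8}:9  {2,3,4,5,6,7,8}:7
  start at 0(f): 16
  start at 2(c): 9
sum over floor = 25

25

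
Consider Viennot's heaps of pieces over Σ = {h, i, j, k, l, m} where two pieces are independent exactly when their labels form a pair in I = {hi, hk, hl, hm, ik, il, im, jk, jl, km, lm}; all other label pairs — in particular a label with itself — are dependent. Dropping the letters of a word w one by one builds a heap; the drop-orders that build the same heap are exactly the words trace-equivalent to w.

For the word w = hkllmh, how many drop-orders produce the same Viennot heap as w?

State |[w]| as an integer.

0(h) covers ∅
1(k) covers ∅
2(l) covers 1:k
3(l) covers 2:l
4(m) covers ∅
5(h) covers 0:h
floor of heap: 0:h, 1:k, 4:m
completions by unplaced set U, small U first (add the entries for U minus each lowest piece of U):
  |U|=1: {3}:1  {4}:1  {5}:1
  |U|=2: {0,5}:1  {2,3}:1  {3,4}:2  {3,5}:2  {4,5}:2
  |U|=3: {0,3,5}:3  {0,4,5}:3  {1,2,3}:1  {2,3,4}:3  {2,3,5}:3  {3,4,5}:6
  |U|=4: {0,2,3,5}:6  {0,3,4,5}:12  {1,2,3,4}:4  {1,2,3,5}:4  {2,3,4,5}:12
  start at 0(h): 20
  start at 1(k): 30
  start at 4(m): 10
sum over floor = 60

60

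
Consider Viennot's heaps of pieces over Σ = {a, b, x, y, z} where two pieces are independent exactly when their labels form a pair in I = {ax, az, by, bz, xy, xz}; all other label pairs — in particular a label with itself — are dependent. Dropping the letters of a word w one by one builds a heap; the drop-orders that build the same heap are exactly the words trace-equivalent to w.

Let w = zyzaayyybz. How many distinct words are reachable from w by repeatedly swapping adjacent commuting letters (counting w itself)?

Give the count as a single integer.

16

drop 0:z onto floor
drop 1:y onto {0:z}
drop 2:z onto {1:y}
drop 3:a onto {1:y}
drop 4:a onto {3:a}
drop 5:y onto {2:z, 4:a}
drop 6:y onto {5:y}
drop 7:y onto {6:y}
drop 8:b onto {4:a}
drop 9:z onto {7:y}
ground layer = {0:z}
drop-orders for the pieces not yet dropped (sum over which currently-grounded one goes next):
  1 to go: {8} 1  {9} 1
  2 to go: {7,9} 1  {8,9} 2
  3 to go: {6,7,9} 1  {7,8,9} 3
  4 to go: {5,6,7,9} 1  {6,7,8,9} 4
  5 to go: {2,5,6,7,9} 1  {5,6,7,8,9} 5
  6 to go: {2,5,6,7,8,9} 6  {4,5,6,7,8,9} 5
  7 to go: {2,4,5,6,7,8,9} 11  {3,4,5,6,7,8,9} 5
  8 to go: {2,3,4,5,6,7,8,9} 16
  if 0:z drops first: 16 orders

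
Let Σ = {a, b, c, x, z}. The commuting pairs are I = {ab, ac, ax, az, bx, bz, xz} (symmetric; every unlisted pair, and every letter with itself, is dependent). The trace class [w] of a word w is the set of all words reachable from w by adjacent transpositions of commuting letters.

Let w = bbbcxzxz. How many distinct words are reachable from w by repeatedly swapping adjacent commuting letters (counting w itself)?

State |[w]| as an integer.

drop 0:b onto floor
drop 1:b onto {0:b}
drop 2:b onto {1:b}
drop 3:c onto {2:b}
drop 4:x onto {3:c}
drop 5:z onto {3:c}
drop 6:x onto {4:x}
drop 7:z onto {5:z}
ground layer = {0:b}
drop-orders for the pieces not yet dropped (sum over which currently-grounded one goes next):
  1 to go: {6} 1  {7} 1
  2 to go: {4,6} 1  {5,7} 1  {6,7} 2
  3 to go: {4,6,7} 3  {5,6,7} 3
  4 to go: {4,5,6,7} 6
  5 to go: {3,4,5,6,7} 6
  6 to go: {2,3,4,5,6,7} 6
  if 0:b drops first: 6 orders

6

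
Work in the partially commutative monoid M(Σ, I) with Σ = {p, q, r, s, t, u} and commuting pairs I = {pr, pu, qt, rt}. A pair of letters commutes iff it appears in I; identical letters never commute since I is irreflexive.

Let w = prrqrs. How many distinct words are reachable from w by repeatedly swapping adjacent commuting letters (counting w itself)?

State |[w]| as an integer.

drop 0:p onto floor
drop 1:r onto floor
drop 2:r onto {1:r}
drop 3:q onto {0:p, 2:r}
drop 4:r onto {3:q}
drop 5:s onto {4:r}
ground layer = {0:p, 1:r}
drop-orders for the pieces not yet dropped (sum over which currently-grounded one goes next):
  1 to go: {5} 1
  2 to go: {4,5} 1
  3 to go: {3,4,5} 1
  4 to go: {0,3,4,5} 1  {2,3,4,5} 1
  if 0:p drops first: 1 orders
  if 1:r drops first: 2 orders
heap linearizations: 3

3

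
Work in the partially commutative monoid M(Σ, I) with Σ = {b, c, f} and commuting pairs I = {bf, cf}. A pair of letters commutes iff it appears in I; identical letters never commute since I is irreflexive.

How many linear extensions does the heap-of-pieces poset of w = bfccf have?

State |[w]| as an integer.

10

drop 0:b onto floor
drop 1:f onto floor
drop 2:c onto {0:b}
drop 3:c onto {2:c}
drop 4:f onto {1:f}
ground layer = {0:b, 1:f}
drop-orders for the pieces not yet dropped (sum over which currently-grounded one goes next):
  1 to go: {3} 1  {4} 1
  2 to go: {1,4} 1  {2,3} 1  {3,4} 2
  3 to go: {0,2,3} 1  {1,3,4} 3  {2,3,4} 3
  if 0:b drops first: 6 orders
  if 1:f drops first: 4 orders
heap linearizations: 10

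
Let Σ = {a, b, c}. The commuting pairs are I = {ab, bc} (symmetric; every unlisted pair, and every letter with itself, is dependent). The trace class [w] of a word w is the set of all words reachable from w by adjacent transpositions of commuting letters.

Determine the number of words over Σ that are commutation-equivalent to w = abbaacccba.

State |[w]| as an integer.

piece 0:a — minimal
piece 1:b — minimal
piece 2:b rests on {1:b}
piece 3:a rests on {0:a}
piece 4:a rests on {3:a}
piece 5:c rests on {4:a}
piece 6:c rests on {5:c}
piece 7:c rests on {6:c}
piece 8:b rests on {2:b}
piece 9:a rests on {7:c}
minimal pieces: {0:a, 1:b}
ways to finish when only these pieces remain (= sum over removing one remaining piece with nothing left below it):
  1 left: {8}→1  {9}→1
  2 left: {2,8}→1  {7,9}→1  {8,9}→2
  3 left: {1,2,8}→1  {2,8,9}→3  {6,7,9}→1  {7,8,9}→3
  4 left: {1,2,8,9}→4  {2,7,8,9}→6  {5,6,7,9}→1  {6,7,8,9}→4
  5 left: {1,2,7,8,9}→10  {2,6,7,8,9}→10  {4,5,6,7,9}→1  {5,6,7,8,9}→5
  6 left: {1,2,6,7,8,9}→20  {2,5,6,7,8,9}→15  {3,4,5,6,7,9}→1  {4,5,6,7,8,9}→6
  7 left: {0,3,4,5,6,7,9}→1  {1,2,5,6,7,8,9}→35  {2,4,5,6,7,8,9}→21  {3,4,5,6,7,8,9}→7
  8 left: {0,3,4,5,6,7,8,9}→8  {1,2,4,5,6,7,8,9}→56  {2,3,4,5,6,7,8,9}→28
  placing 0:a first → 84 extensions
  placing 1:b first → 36 extensions
total linear extensions = 120

120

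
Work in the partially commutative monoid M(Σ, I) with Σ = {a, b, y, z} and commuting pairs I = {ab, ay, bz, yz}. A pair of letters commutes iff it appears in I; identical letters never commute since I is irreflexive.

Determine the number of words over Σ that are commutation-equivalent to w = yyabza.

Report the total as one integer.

20

0(y) covers ∅
1(y) covers 0:y
2(a) covers ∅
3(b) covers 1:y
4(z) covers 2:a
5(a) covers 4:z
floor of heap: 0:y, 2:a
completions by unplaced set U, small U first (add the entries for U minus each lowest piece of U):
  |U|=1: {3}:1  {5}:1
  |U|=2: {1,3}:1  {3,5}:2  {4,5}:1
  |U|=3: {0,1,3}:1  {1,3,5}:3  {2,4,5}:1  {3,4,5}:3
  |U|=4: {0,1,3,5}:4  {1,3,4,5}:6  {2,3,4,5}:4
  start at 0(y): 10
  start at 2(a): 10
sum over floor = 20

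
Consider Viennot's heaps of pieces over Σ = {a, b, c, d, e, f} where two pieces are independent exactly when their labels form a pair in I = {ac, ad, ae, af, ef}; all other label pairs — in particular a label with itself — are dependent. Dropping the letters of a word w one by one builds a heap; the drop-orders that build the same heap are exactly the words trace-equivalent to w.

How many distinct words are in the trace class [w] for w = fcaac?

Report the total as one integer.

10

piece 0:f — minimal
piece 1:c rests on {0:f}
piece 2:a — minimal
piece 3:a rests on {2:a}
piece 4:c rests on {1:c}
minimal pieces: {0:f, 2:a}
ways to finish when only these pieces remain (= sum over removing one remaining piece with nothing left below it):
  1 left: {3}→1  {4}→1
  2 left: {1,4}→1  {2,3}→1  {3,4}→2
  3 left: {0,1,4}→1  {1,3,4}→3  {2,3,4}→3
  placing 0:f first → 6 extensions
  placing 2:a first → 4 extensions
total linear extensions = 10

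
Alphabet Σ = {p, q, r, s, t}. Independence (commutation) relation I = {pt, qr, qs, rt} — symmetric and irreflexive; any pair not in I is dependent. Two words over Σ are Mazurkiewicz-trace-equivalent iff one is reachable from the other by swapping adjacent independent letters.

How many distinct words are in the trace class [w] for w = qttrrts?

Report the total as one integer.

15

0(q) covers ∅
1(t) covers 0:q
2(t) covers 1:t
3(r) covers ∅
4(r) covers 3:r
5(t) covers 2:t
6(s) covers 4:r, 5:t
floor of heap: 0:q, 3:r
completions by unplaced set U, small U first (add the entries for U minus each lowest piece of U):
  |U|=1: {6}:1
  |U|=2: {4,6}:1  {5,6}:1
  |U|=3: {2,5,6}:1  {3,4,6}:1  {4,5,6}:2
  |U|=4: {1,2,5,6}:1  {2,4,5,6}:3  {3,4,5,6}:3
  |U|=5: {0,1,2,5,6}:1  {1,2,4,5,6}:4  {2,3,4,5,6}:6
  start at 0(q): 10
  start at 3(r): 5
sum over floor = 15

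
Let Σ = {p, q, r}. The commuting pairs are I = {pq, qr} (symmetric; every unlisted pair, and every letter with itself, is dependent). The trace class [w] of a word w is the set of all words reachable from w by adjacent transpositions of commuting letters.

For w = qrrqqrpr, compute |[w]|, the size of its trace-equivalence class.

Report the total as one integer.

piece 0:q — minimal
piece 1:r — minimal
piece 2:r rests on {1:r}
piece 3:q rests on {0:q}
piece 4:q rests on {3:q}
piece 5:r rests on {2:r}
piece 6:p rests on {5:r}
piece 7:r rests on {6:p}
minimal pieces: {0:q, 1:r}
ways to finish when only these pieces remain (= sum over removing one remaining piece with nothing left below it):
  1 left: {4}→1  {7}→1
  2 left: {3,4}→1  {4,7}→2  {6,7}→1
  3 left: {0,3,4}→1  {3,4,7}→3  {4,6,7}→3  {5,6,7}→1
  4 left: {0,3,4,7}→4  {2,5,6,7}→1  {3,4,6,7}→6  {4,5,6,7}→4
  5 left: {0,3,4,6,7}→10  {1,2,5,6,7}→1  {2,4,5,6,7}→5  {3,4,5,6,7}→10
  6 left: {0,3,4,5,6,7}→20  {1,2,4,5,6,7}→6  {2,3,4,5,6,7}→15
  placing 0:q first → 21 extensions
  placing 1:r first → 35 extensions
total linear extensions = 56

56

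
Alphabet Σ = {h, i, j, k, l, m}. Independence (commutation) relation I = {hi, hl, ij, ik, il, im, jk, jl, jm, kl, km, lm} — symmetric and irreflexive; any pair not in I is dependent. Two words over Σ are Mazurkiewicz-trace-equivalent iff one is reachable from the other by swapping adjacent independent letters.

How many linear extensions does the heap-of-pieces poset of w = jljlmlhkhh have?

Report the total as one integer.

360

piece 0:j — minimal
piece 1:l — minimal
piece 2:j rests on {0:j}
piece 3:l rests on {1:l}
piece 4:m — minimal
piece 5:l rests on {3:l}
piece 6:h rests on {2:j, 4:m}
piece 7:k rests on {6:h}
piece 8:h rests on {7:k}
piece 9:h rests on {8:h}
minimal pieces: {0:j, 1:l, 4:m}
ways to finish when only these pieces remain (= sum over removing one remaining piece with nothing left below it):
  1 left: {5}→1  {9}→1
  2 left: {3,5}→1  {5,9}→2  {8,9}→1
  3 left: {1,3,5}→1  {3,5,9}→3  {5,8,9}→3  {7,8,9}→1
  4 left: {1,3,5,9}→4  {3,5,8,9}→6  {5,7,8,9}→4  {6,7,8,9}→1
  5 left: {1,3,5,8,9}→10  {2,6,7,8,9}→1  {3,5,7,8,9}→10  {4,6,7,8,9}→1  {5,6,7,8,9}→5
  6 left: {0,2,6,7,8,9}→1  {1,3,5,7,8,9}→20  {2,4,6,7,8,9}→2  {2,5,6,7,8,9}→6  {3,5,6,7,8,9}→15  {4,5,6,7,8,9}→6
  7 left: {0,2,4,6,7,8,9}→3  {0,2,5,6,7,8,9}→7  {1,3,5,6,7,8,9}→35  {2,3,5,6,7,8,9}→21  {2,4,5,6,7,8,9}→14  {3,4,5,6,7,8,9}→21
  8 left: {0,2,3,5,6,7,8,9}→28  {0,2,4,5,6,7,8,9}→24  {1,2,3,5,6,7,8,9}→56  {1,3,4,5,6,7,8,9}→56  {2,3,4,5,6,7,8,9}→56
  placing 0:j first → 168 extensions
  placing 1:l first → 108 extensions
  placing 4:m first → 84 extensions
total linear extensions = 360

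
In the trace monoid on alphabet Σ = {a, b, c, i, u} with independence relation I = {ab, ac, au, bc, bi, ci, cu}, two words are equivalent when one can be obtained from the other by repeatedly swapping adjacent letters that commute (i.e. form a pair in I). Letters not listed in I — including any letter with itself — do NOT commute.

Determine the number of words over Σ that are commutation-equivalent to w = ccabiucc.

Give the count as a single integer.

210

0(c) covers ∅
1(c) covers 0:c
2(a) covers ∅
3(b) covers ∅
4(i) covers 2:a
5(u) covers 3:b, 4:i
6(c) covers 1:c
7(c) covers 6:c
floor of heap: 0:c, 2:a, 3:b
completions by unplaced set U, small U first (add the entries for U minus each lowest piece of U):
  |U|=1: {5}:1  {7}:1
  |U|=2: {3,5}:1  {4,5}:1  {5,7}:2  {6,7}:1
  |U|=3: {1,6,7}:1  {2,4,5}:1  {3,4,5}:2  {3,5,7}:3  {4,5,7}:3  {5,6,7}:3
  |U|=4: {0,1,6,7}:1  {1,5,6,7}:4  {2,3,4,5}:3  {2,4,5,7}:4  {3,4,5,7}:8  {3,5,6,7}:6  {4,5,6,7}:6
  |U|=5: {0,1,5,6,7}:5  {1,3,5,6,7}:10  {1,4,5,6,7}:10  {2,3,4,5,7}:15  {2,4,5,6,7}:10  {3,4,5,6,7}:20
  |U|=6: {0,1,3,5,6,7}:15  {0,1,4,5,6,7}:15  {1,2,4,5,6,7}:20  {1,3,4,5,6,7}:40  {2,3,4,5,6,7}:45
  start at 0(c): 105
  start at 2(a): 70
  start at 3(b): 35
sum over floor = 210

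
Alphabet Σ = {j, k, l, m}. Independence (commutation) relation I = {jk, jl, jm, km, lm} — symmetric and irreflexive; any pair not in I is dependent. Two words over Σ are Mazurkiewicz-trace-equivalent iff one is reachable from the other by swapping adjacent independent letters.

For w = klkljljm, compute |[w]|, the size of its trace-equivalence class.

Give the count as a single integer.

168

piece 0:k — minimal
piece 1:l rests on {0:k}
piece 2:k rests on {1:l}
piece 3:l rests on {2:k}
piece 4:j — minimal
piece 5:l rests on {3:l}
piece 6:j rests on {4:j}
piece 7:m — minimal
minimal pieces: {0:k, 4:j, 7:m}
ways to finish when only these pieces remain (= sum over removing one remaining piece with nothing left below it):
  1 left: {5}→1  {6}→1  {7}→1
  2 left: {3,5}→1  {4,6}→1  {5,6}→2  {5,7}→2  {6,7}→2
  3 left: {2,3,5}→1  {3,5,6}→3  {3,5,7}→3  {4,5,6}→3  {4,6,7}→3  {5,6,7}→6
  4 left: {1,2,3,5}→1  {2,3,5,6}→4  {2,3,5,7}→4  {3,4,5,6}→6  {3,5,6,7}→12  {4,5,6,7}→12
  5 left: {0,1,2,3,5}→1  {1,2,3,5,6}→5  {1,2,3,5,7}→5  {2,3,4,5,6}→10  {2,3,5,6,7}→20  {3,4,5,6,7}→30
  6 left: {0,1,2,3,5,6}→6  {0,1,2,3,5,7}→6  {1,2,3,4,5,6}→15  {1,2,3,5,6,7}→30  {2,3,4,5,6,7}→60
  placing 0:k first → 105 extensions
  placing 4:j first → 42 extensions
  placing 7:m first → 21 extensions
total linear extensions = 168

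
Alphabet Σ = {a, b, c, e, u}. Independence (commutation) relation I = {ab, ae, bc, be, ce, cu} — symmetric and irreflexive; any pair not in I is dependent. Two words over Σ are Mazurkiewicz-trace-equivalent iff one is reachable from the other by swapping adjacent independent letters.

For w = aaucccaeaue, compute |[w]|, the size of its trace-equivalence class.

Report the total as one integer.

18

#0=a has no predecessor
#1=a depends on [0:a]
#2=u depends on [1:a]
#3=c depends on [1:a]
#4=c depends on [3:c]
#5=c depends on [4:c]
#6=a depends on [2:u, 5:c]
#7=e depends on [2:u]
#8=a depends on [6:a]
#9=u depends on [7:e, 8:a]
#10=e depends on [9:u]
sources: [0:a]
N(rest) = Σ N(rest − s) over sources s of rest; N(one piece) = 1:
  size 1 → [10]=1
  size 2 → [9,10]=1
  size 3 → [7,9,10]=1  [8,9,10]=1
  size 4 → [6,8,9,10]=1  [7,8,9,10]=2
  size 5 → [5,6,8,9,10]=1  [6,7,8,9,10]=3
  size 6 → [2,6,7,8,9,10]=3  [4,5,6,8,9,10]=1  [5,6,7,8,9,10]=4
  size 7 → [2,5,6,7,8,9,10]=7  [3,4,5,6,8,9,10]=1  [4,5,6,7,8,9,10]=5
  size 8 → [2,4,5,6,7,8,9,10]=12  [3,4,5,6,7,8,9,10]=6
  size 9 → [2,3,4,5,6,7,8,9,10]=18
  first=0(a) contributes 18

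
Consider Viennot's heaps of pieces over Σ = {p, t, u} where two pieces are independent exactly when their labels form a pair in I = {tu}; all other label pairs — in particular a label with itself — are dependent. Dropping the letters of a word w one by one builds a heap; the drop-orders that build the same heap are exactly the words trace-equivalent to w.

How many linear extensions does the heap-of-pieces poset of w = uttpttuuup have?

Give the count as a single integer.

drop 0:u onto floor
drop 1:t onto floor
drop 2:t onto {1:t}
drop 3:p onto {0:u, 2:t}
drop 4:t onto {3:p}
drop 5:t onto {4:t}
drop 6:u onto {3:p}
drop 7:u onto {6:u}
drop 8:u onto {7:u}
drop 9:p onto {5:t, 8:u}
ground layer = {0:u, 1:t}
drop-orders for the pieces not yet dropped (sum over which currently-grounded one goes next):
  1 to go: {9} 1
  2 to go: {5,9} 1  {8,9} 1
  3 to go: {4,5,9} 1  {5,8,9} 2  {7,8,9} 1
  4 to go: {4,5,8,9} 3  {5,7,8,9} 3  {6,7,8,9} 1
  5 to go: {4,5,7,8,9} 6  {5,6,7,8,9} 4
  6 to go: {4,5,6,7,8,9} 10
  7 to go: {3,4,5,6,7,8,9} 10
  8 to go: {0,3,4,5,6,7,8,9} 10  {2,3,4,5,6,7,8,9} 10
  if 0:u drops first: 10 orders
  if 1:t drops first: 20 orders
heap linearizations: 30

30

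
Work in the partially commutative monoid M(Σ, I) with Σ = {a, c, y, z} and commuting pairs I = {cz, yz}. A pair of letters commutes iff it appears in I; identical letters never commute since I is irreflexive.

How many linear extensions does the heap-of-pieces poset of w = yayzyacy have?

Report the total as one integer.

3

0(y) covers ∅
1(a) covers 0:y
2(y) covers 1:a
3(z) covers 1:a
4(y) covers 2:y
5(a) covers 3:z, 4:y
6(c) covers 5:a
7(y) covers 6:c
floor of heap: 0:y
completions by unplaced set U, small U first (add the entries for U minus each lowest piece of U):
  |U|=1: {7}:1
  |U|=2: {6,7}:1
  |U|=3: {5,6,7}:1
  |U|=4: {3,5,6,7}:1  {4,5,6,7}:1
  |U|=5: {2,4,5,6,7}:1  {3,4,5,6,7}:2
  |U|=6: {2,3,4,5,6,7}:3
  start at 0(y): 3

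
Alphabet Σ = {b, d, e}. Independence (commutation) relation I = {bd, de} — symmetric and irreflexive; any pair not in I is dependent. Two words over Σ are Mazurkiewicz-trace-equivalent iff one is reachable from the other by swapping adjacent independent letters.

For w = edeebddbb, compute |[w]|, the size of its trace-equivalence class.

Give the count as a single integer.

drop 0:e onto floor
drop 1:d onto floor
drop 2:e onto {0:e}
drop 3:e onto {2:e}
drop 4:b onto {3:e}
drop 5:d onto {1:d}
drop 6:d onto {5:d}
drop 7:b onto {4:b}
drop 8:b onto {7:b}
ground layer = {0:e, 1:d}
drop-orders for the pieces not yet dropped (sum over which currently-grounded one goes next):
  1 to go: {6} 1  {8} 1
  2 to go: {5,6} 1  {6,8} 2  {7,8} 1
  3 to go: {1,5,6} 1  {4,7,8} 1  {5,6,8} 3  {6,7,8} 3
  4 to go: {1,5,6,8} 4  {3,4,7,8} 1  {4,6,7,8} 4  {5,6,7,8} 6
  5 to go: {1,5,6,7,8} 10  {2,3,4,7,8} 1  {3,4,6,7,8} 5  {4,5,6,7,8} 10
  6 to go: {0,2,3,4,7,8} 1  {1,4,5,6,7,8} 20  {2,3,4,6,7,8} 6  {3,4,5,6,7,8} 15
  7 to go: {0,2,3,4,6,7,8} 7  {1,3,4,5,6,7,8} 35  {2,3,4,5,6,7,8} 21
  if 0:e drops first: 56 orders
  if 1:d drops first: 28 orders
heap linearizations: 84

84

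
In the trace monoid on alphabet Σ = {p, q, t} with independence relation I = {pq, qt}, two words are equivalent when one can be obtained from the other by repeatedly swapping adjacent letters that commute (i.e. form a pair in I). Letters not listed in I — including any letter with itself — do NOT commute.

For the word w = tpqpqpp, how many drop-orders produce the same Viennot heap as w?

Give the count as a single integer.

0(t) covers ∅
1(p) covers 0:t
2(q) covers ∅
3(p) covers 1:p
4(q) covers 2:q
5(p) covers 3:p
6(p) covers 5:p
floor of heap: 0:t, 2:q
completions by unplaced set U, small U first (add the entries for U minus each lowest piece of U):
  |U|=1: {4}:1  {6}:1
  |U|=2: {2,4}:1  {4,6}:2  {5,6}:1
  |U|=3: {2,4,6}:3  {3,5,6}:1  {4,5,6}:3
  |U|=4: {1,3,5,6}:1  {2,4,5,6}:6  {3,4,5,6}:4
  |U|=5: {0,1,3,5,6}:1  {1,3,4,5,6}:5  {2,3,4,5,6}:10
  start at 0(t): 15
  start at 2(q): 6
sum over floor = 21

21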